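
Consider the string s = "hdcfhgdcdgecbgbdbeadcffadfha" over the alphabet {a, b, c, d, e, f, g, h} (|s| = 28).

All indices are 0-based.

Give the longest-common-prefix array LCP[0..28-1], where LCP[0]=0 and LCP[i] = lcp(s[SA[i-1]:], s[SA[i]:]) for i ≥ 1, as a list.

rank→(start, suffix):
  0 → (27, 'a')
  1 → (18, 'adcffadfha')
  2 → (23, 'adfha')
  3 → (14, 'bdbeadcffadfha')
  4 → (16, 'beadcffadfha')
  5 → (12, 'bgbdbeadcffadfha')
  6 → (11, 'cbgbdbeadcffadfha')
  7 → (7, 'cdgecbgbdbeadcffadfha')
  8 → (20, 'cffadfha')
  9 → (2, 'cfhgdcdgecbgbdbeadcffadfha')
  10 → (15, 'dbeadcffadfha')
  11 → (6, 'dcdgecbgbdbeadcffadfha')
  12 → (19, 'dcffadfha')
  13 → (1, 'dcfhgdcdgecbgbdbeadcffadfha')
  14 → (24, 'dfha')
  15 → (8, 'dgecbgbdbeadcffadfha')
  16 → (17, 'eadcffadfha')
  17 → (10, 'ecbgbdbeadcffadfha')
  18 → (22, 'fadfha')
  19 → (21, 'ffadfha')
  20 → (25, 'fha')
  21 → (3, 'fhgdcdgecbgbdbeadcffadfha')
  22 → (13, 'gbdbeadcffadfha')
  23 → (5, 'gdcdgecbgbdbeadcffadfha')
  24 → (9, 'gecbgbdbeadcffadfha')
  25 → (26, 'ha')
  26 → (0, 'hdcfhgdcdgecbgbdbeadcffadfha')
  27 → (4, 'hgdcdgecbgbdbeadcffadfha')

SA = [27, 18, 23, 14, 16, 12, 11, 7, 20, 2, 15, 6, 19, 1, 24, 8, 17, 10, 22, 21, 25, 3, 13, 5, 9, 26, 0, 4]
i: (SA[i-1],SA[i]) lcp shared
  1: (27,18) 1 'a'
  2: (18,23) 2 'ad'
  3: (23,14) 0 ''
  4: (14,16) 1 'b'
  5: (16,12) 1 'b'
  6: (12,11) 0 ''
  7: (11,7) 1 'c'
  8: (7,20) 1 'c'
  9: (20,2) 2 'cf'
  10: (2,15) 0 ''
  11: (15,6) 1 'd'
  12: (6,19) 2 'dc'
  13: (19,1) 3 'dcf'
  14: (1,24) 1 'd'
  15: (24,8) 1 'd'
  16: (8,17) 0 ''
  17: (17,10) 1 'e'
  18: (10,22) 0 ''
  19: (22,21) 1 'f'
  20: (21,25) 1 'f'
  21: (25,3) 2 'fh'
  22: (3,13) 0 ''
  23: (13,5) 1 'g'
  24: (5,9) 1 'g'
  25: (9,26) 0 ''
  26: (26,0) 1 'h'
  27: (0,4) 1 'h'

[0, 1, 2, 0, 1, 1, 0, 1, 1, 2, 0, 1, 2, 3, 1, 1, 0, 1, 0, 1, 1, 2, 0, 1, 1, 0, 1, 1]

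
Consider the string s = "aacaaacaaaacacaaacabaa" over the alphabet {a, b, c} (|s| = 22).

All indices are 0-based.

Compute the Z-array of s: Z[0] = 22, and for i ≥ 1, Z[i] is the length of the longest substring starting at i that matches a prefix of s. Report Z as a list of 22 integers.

Z[0]=22
i=1: fresh scan; Z[1]=1 grow→box=[1,2)
i=2: fresh scan; Z[2]=0
i=3: fresh scan; Z[3]=2 grow→box=[3,5)
i=4: min(r-i=1, Z[1]=1)=1; Z[4]=6 grow→box=[4,10)
i=5: min(r-i=5, Z[1]=1)=1; Z[5]=1
i=6: min(r-i=4, Z[2]=0)=0; Z[6]=0
i=7: min(r-i=3, Z[3]=2)=2; Z[7]=2
i=8: min(r-i=2, Z[4]=6)=2; Z[8]=2
i=9: min(r-i=1, Z[5]=1)=1; Z[9]=4 grow→box=[9,13)
i=10: min(r-i=3, Z[1]=1)=1; Z[10]=1
i=11: min(r-i=2, Z[2]=0)=0; Z[11]=0
i=12: min(r-i=1, Z[3]=2)=1; Z[12]=1
i=13: fresh scan; Z[13]=0
i=14: fresh scan; Z[14]=2 grow→box=[14,16)
i=15: min(r-i=1, Z[1]=1)=1; Z[15]=4 grow→box=[15,19)
i=16: min(r-i=3, Z[1]=1)=1; Z[16]=1
i=17: min(r-i=2, Z[2]=0)=0; Z[17]=0
i=18: min(r-i=1, Z[3]=2)=1; Z[18]=1
i=19: fresh scan; Z[19]=0
i=20: fresh scan; Z[20]=2 grow→box=[20,22)
i=21: min(r-i=1, Z[1]=1)=1; Z[21]=1

[22, 1, 0, 2, 6, 1, 0, 2, 2, 4, 1, 0, 1, 0, 2, 4, 1, 0, 1, 0, 2, 1]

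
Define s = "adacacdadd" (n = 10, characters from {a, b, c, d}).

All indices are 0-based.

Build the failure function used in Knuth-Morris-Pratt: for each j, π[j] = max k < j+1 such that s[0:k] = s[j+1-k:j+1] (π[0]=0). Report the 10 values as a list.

π[0] = 0
j=1 s[j]='d': π[1]=0 (border '')
j=2 s[j]='a': π[2]=1 (border 'a')
j=3 s[j]='c': k: 1→0; π[3]=0 (border '')
j=4 s[j]='a': π[4]=1 (border 'a')
j=5 s[j]='c': k: 1→0; π[5]=0 (border '')
j=6 s[j]='d': π[6]=0 (border '')
j=7 s[j]='a': π[7]=1 (border 'a')
j=8 s[j]='d': π[8]=2 (border 'ad')
j=9 s[j]='d': k: 2→0; π[9]=0 (border '')

[0, 0, 1, 0, 1, 0, 0, 1, 2, 0]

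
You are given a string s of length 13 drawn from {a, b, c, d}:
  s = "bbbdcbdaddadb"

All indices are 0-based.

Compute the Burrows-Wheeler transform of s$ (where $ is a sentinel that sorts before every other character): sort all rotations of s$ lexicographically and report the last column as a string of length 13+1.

rank  rotation        last
    0  $bbbdcbdaddadb  b
    1  adb$bbbdcbdadd  d
    2  addadb$bbbdcbd  d
    3  b$bbbdcbdaddad  d
    4  bbbdcbdaddadb$  $
    5  bbdcbdaddadb$b  b
    6  bdaddadb$bbbdc  c
    7  bdcbdaddadb$bb  b
    8  cbdaddadb$bbbd  d
    9  dadb$bbbdcbdad  d
   10  daddadb$bbbdcb  b
   11  db$bbbdcbdadda  a
   12  dcbdaddadb$bbb  b
   13  ddadb$bbbdcbda  a

bddd$bcbddbaba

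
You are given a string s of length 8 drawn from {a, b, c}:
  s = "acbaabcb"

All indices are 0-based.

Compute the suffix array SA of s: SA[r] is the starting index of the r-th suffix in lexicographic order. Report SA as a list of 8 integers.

[3, 4, 0, 7, 2, 5, 6, 1]

rank | idx | suffix
   0 |   3 | aabcb
   1 |   4 | abcb
   2 |   0 | acbaabcb
   3 |   7 | b
   4 |   2 | baabcb
   5 |   5 | bcb
   6 |   6 | cb
   7 |   1 | cbaabcb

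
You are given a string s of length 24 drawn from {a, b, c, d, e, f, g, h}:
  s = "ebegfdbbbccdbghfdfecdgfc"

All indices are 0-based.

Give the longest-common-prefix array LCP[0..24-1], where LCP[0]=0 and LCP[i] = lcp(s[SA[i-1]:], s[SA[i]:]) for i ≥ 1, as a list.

[0, 2, 1, 1, 1, 0, 1, 1, 2, 0, 2, 1, 1, 0, 1, 1, 0, 1, 2, 1, 0, 2, 1, 0]

rank→(start, suffix):
  0 → (6, 'bbbccdbghfdfecdgfc')
  1 → (7, 'bbccdbghfdfecdgfc')
  2 → (8, 'bccdbghfdfecdgfc')
  3 → (1, 'begfdbbbccdbghfdfecdgfc')
  4 → (12, 'bghfdfecdgfc')
  5 → (23, 'c')
  6 → (9, 'ccdbghfdfecdgfc')
  7 → (10, 'cdbghfdfecdgfc')
  8 → (19, 'cdgfc')
  9 → (5, 'dbbbccdbghfdfecdgfc')
  10 → (11, 'dbghfdfecdgfc')
  11 → (16, 'dfecdgfc')
  12 → (20, 'dgfc')
  13 → (0, 'ebegfdbbbccdbghfdfecdgfc')
  14 → (18, 'ecdgfc')
  15 → (2, 'egfdbbbccdbghfdfecdgfc')
  16 → (22, 'fc')
  17 → (4, 'fdbbbccdbghfdfecdgfc')
  18 → (15, 'fdfecdgfc')
  19 → (17, 'fecdgfc')
  20 → (21, 'gfc')
  21 → (3, 'gfdbbbccdbghfdfecdgfc')
  22 → (13, 'ghfdfecdgfc')
  23 → (14, 'hfdfecdgfc')

SA = [6, 7, 8, 1, 12, 23, 9, 10, 19, 5, 11, 16, 20, 0, 18, 2, 22, 4, 15, 17, 21, 3, 13, 14]
rank  pair      lcp
   1  s[6:],s[7:]  2  'bb'
   2  s[7:],s[8:]  1  'b'
   3  s[8:],s[1:]  1  'b'
   4  s[1:],s[12:]  1  'b'
   5  s[12:],s[23:]  0  ''
   6  s[23:],s[9:]  1  'c'
   7  s[9:],s[10:]  1  'c'
   8  s[10:],s[19:]  2  'cd'
   9  s[19:],s[5:]  0  ''
  10  s[5:],s[11:]  2  'db'
  11  s[11:],s[16:]  1  'd'
  12  s[16:],s[20:]  1  'd'
  13  s[20:],s[0:]  0  ''
  14  s[0:],s[18:]  1  'e'
  15  s[18:],s[2:]  1  'e'
  16  s[2:],s[22:]  0  ''
  17  s[22:],s[4:]  1  'f'
  18  s[4:],s[15:]  2  'fd'
  19  s[15:],s[17:]  1  'f'
  20  s[17:],s[21:]  0  ''
  21  s[21:],s[3:]  2  'gf'
  22  s[3:],s[13:]  1  'g'
  23  s[13:],s[14:]  0  ''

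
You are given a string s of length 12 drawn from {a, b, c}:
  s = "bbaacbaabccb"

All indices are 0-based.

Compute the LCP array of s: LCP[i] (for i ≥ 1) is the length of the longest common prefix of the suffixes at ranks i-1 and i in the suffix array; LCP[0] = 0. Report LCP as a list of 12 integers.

[0, 2, 1, 1, 0, 1, 3, 1, 1, 0, 2, 1]

rank→(start, suffix):
  0 → (6, 'aabccb')
  1 → (2, 'aacbaabccb')
  2 → (7, 'abccb')
  3 → (3, 'acbaabccb')
  4 → (11, 'b')
  5 → (5, 'baabccb')
  6 → (1, 'baacbaabccb')
  7 → (0, 'bbaacbaabccb')
  8 → (8, 'bccb')
  9 → (10, 'cb')
  10 → (4, 'cbaabccb')
  11 → (9, 'ccb')

SA = [6, 2, 7, 3, 11, 5, 1, 0, 8, 10, 4, 9]
i: (SA[i-1],SA[i]) lcp shared
  1: (6,2) 2 'aa'
  2: (2,7) 1 'a'
  3: (7,3) 1 'a'
  4: (3,11) 0 ''
  5: (11,5) 1 'b'
  6: (5,1) 3 'baa'
  7: (1,0) 1 'b'
  8: (0,8) 1 'b'
  9: (8,10) 0 ''
  10: (10,4) 2 'cb'
  11: (4,9) 1 'c'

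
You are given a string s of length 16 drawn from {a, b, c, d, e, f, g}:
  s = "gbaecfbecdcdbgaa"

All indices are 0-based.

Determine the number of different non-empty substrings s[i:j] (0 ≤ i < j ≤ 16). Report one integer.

125

sorted suffixes:
  #0 SA[0]=15  'a'
  #1 SA[1]=14  'aa'
  #2 SA[2]=2  'aecfbecdcdbgaa'
  #3 SA[3]=1  'baecfbecdcdbgaa'
  #4 SA[4]=6  'becdcdbgaa'
  #5 SA[5]=12  'bgaa'
  #6 SA[6]=10  'cdbgaa'
  #7 SA[7]=8  'cdcdbgaa'
  #8 SA[8]=4  'cfbecdcdbgaa'
  #9 SA[9]=11  'dbgaa'
  #10 SA[10]=9  'dcdbgaa'
  #11 SA[11]=7  'ecdcdbgaa'
  #12 SA[12]=3  'ecfbecdcdbgaa'
  #13 SA[13]=5  'fbecdcdbgaa'
  #14 SA[14]=13  'gaa'
  #15 SA[15]=0  'gbaecfbecdcdbgaa'

SA = [15, 14, 2, 1, 6, 12, 10, 8, 4, 11, 9, 7, 3, 5, 13, 0]
[i] adj suffixes → lcp
  [1] 15/14 → 1 ('a')
  [2] 14/2 → 1 ('a')
  [3] 2/1 → 0 ('')
  [4] 1/6 → 1 ('b')
  [5] 6/12 → 1 ('b')
  [6] 12/10 → 0 ('')
  [7] 10/8 → 2 ('cd')
  [8] 8/4 → 1 ('c')
  [9] 4/11 → 0 ('')
  [10] 11/9 → 1 ('d')
  [11] 9/7 → 0 ('')
  [12] 7/3 → 2 ('ec')
  [13] 3/5 → 0 ('')
  [14] 5/13 → 0 ('')
  [15] 13/0 → 1 ('g')

n(n+1)/2 = 16·17/2 = 136
Σ LCP = 0 + 1 + 1 + 0 + 1 + 1 + 0 + 2 + 1 + 0 + 1 + 0 + 2 + 0 + 0 + 1 = 11
distinct = 136 − 11 = 125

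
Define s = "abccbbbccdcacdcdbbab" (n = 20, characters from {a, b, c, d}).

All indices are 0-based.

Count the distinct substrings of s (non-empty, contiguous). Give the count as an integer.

184

sorted suffixes:
  #0 SA[0]=18  'ab'
  #1 SA[1]=0  'abccbbbccdcacdcdbbab'
  #2 SA[2]=11  'acdcdbbab'
  #3 SA[3]=19  'b'
  #4 SA[4]=17  'bab'
  #5 SA[5]=16  'bbab'
  #6 SA[6]=4  'bbbccdcacdcdbbab'
  #7 SA[7]=5  'bbccdcacdcdbbab'
  #8 SA[8]=1  'bccbbbccdcacdcdbbab'
  #9 SA[9]=6  'bccdcacdcdbbab'
  #10 SA[10]=10  'cacdcdbbab'
  #11 SA[11]=3  'cbbbccdcacdcdbbab'
  #12 SA[12]=2  'ccbbbccdcacdcdbbab'
  #13 SA[13]=7  'ccdcacdcdbbab'
  #14 SA[14]=14  'cdbbab'
  #15 SA[15]=8  'cdcacdcdbbab'
  #16 SA[16]=12  'cdcdbbab'
  #17 SA[17]=15  'dbbab'
  #18 SA[18]=9  'dcacdcdbbab'
  #19 SA[19]=13  'dcdbbab'

SA = [18, 0, 11, 19, 17, 16, 4, 5, 1, 6, 10, 3, 2, 7, 14, 8, 12, 15, 9, 13]
[i] adj suffixes → lcp
  [1] 18/0 → 2 ('ab')
  [2] 0/11 → 1 ('a')
  [3] 11/19 → 0 ('')
  [4] 19/17 → 1 ('b')
  [5] 17/16 → 1 ('b')
  [6] 16/4 → 2 ('bb')
  [7] 4/5 → 2 ('bb')
  [8] 5/1 → 1 ('b')
  [9] 1/6 → 3 ('bcc')
  [10] 6/10 → 0 ('')
  [11] 10/3 → 1 ('c')
  [12] 3/2 → 1 ('c')
  [13] 2/7 → 2 ('cc')
  [14] 7/14 → 1 ('c')
  [15] 14/8 → 2 ('cd')
  [16] 8/12 → 3 ('cdc')
  [17] 12/15 → 0 ('')
  [18] 15/9 → 1 ('d')
  [19] 9/13 → 2 ('dc')

n(n+1)/2 = 20·21/2 = 210
Σ LCP = 0 + 2 + 1 + 0 + 1 + 1 + 2 + 2 + 1 + 3 + 0 + 1 + 1 + 2 + 1 + 2 + 3 + 0 + 1 + 2 = 26
distinct = 210 − 26 = 184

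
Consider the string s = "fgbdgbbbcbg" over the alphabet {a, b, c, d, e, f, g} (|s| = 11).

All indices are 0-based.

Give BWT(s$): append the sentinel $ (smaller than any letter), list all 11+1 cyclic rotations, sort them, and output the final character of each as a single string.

ggbbgcbb$bdf

rank  rotation      last
    0  $fgbdgbbbcbg  g
    1  bbbcbg$fgbdg  g
    2  bbcbg$fgbdgb  b
    3  bcbg$fgbdgbb  b
    4  bdgbbbcbg$fg  g
    5  bg$fgbdgbbbc  c
    6  cbg$fgbdgbbb  b
    7  dgbbbcbg$fgb  b
    8  fgbdgbbbcbg$  $
    9  g$fgbdgbbbcb  b
   10  gbbbcbg$fgbd  d
   11  gbdgbbbcbg$f  f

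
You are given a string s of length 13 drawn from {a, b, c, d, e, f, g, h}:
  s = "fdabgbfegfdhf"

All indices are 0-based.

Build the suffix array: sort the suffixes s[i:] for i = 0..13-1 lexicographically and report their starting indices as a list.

rank→(start, suffix):
  0 → (2, 'abgbfegfdhf')
  1 → (5, 'bfegfdhf')
  2 → (3, 'bgbfegfdhf')
  3 → (1, 'dabgbfegfdhf')
  4 → (10, 'dhf')
  5 → (7, 'egfdhf')
  6 → (12, 'f')
  7 → (0, 'fdabgbfegfdhf')
  8 → (9, 'fdhf')
  9 → (6, 'fegfdhf')
  10 → (4, 'gbfegfdhf')
  11 → (8, 'gfdhf')
  12 → (11, 'hf')

[2, 5, 3, 1, 10, 7, 12, 0, 9, 6, 4, 8, 11]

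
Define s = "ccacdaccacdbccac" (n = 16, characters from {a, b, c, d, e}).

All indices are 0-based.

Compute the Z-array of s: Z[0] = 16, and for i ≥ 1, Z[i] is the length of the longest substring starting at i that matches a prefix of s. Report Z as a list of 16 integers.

Z[0]=16
i=1: fresh scan; Z[1]=1 grow→box=[1,2)
i=2: fresh scan; Z[2]=0
i=3: fresh scan; Z[3]=1 grow→box=[3,4)
i=4: fresh scan; Z[4]=0
i=5: fresh scan; Z[5]=0
i=6: fresh scan; Z[6]=5 grow→box=[6,11)
i=7: min(r-i=4, Z[1]=1)=1; Z[7]=1
i=8: min(r-i=3, Z[2]=0)=0; Z[8]=0
i=9: min(r-i=2, Z[3]=1)=1; Z[9]=1
i=10: min(r-i=1, Z[4]=0)=0; Z[10]=0
i=11: fresh scan; Z[11]=0
i=12: fresh scan; Z[12]=4 grow→box=[12,16)
i=13: min(r-i=3, Z[1]=1)=1; Z[13]=1
i=14: min(r-i=2, Z[2]=0)=0; Z[14]=0
i=15: min(r-i=1, Z[3]=1)=1; Z[15]=1

[16, 1, 0, 1, 0, 0, 5, 1, 0, 1, 0, 0, 4, 1, 0, 1]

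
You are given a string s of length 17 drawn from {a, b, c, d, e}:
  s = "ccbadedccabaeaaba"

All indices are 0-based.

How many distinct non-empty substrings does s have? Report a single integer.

136

sorted suffixes:
  #0 SA[0]=16  'a'
  #1 SA[1]=13  'aaba'
  #2 SA[2]=14  'aba'
  #3 SA[3]=9  'abaeaaba'
  #4 SA[4]=3  'adedccabaeaaba'
  #5 SA[5]=11  'aeaaba'
  #6 SA[6]=15  'ba'
  #7 SA[7]=2  'badedccabaeaaba'
  #8 SA[8]=10  'baeaaba'
  #9 SA[9]=8  'cabaeaaba'
  #10 SA[10]=1  'cbadedccabaeaaba'
  #11 SA[11]=7  'ccabaeaaba'
  #12 SA[12]=0  'ccbadedccabaeaaba'
  #13 SA[13]=6  'dccabaeaaba'
  #14 SA[14]=4  'dedccabaeaaba'
  #15 SA[15]=12  'eaaba'
  #16 SA[16]=5  'edccabaeaaba'

SA = [16, 13, 14, 9, 3, 11, 15, 2, 10, 8, 1, 7, 0, 6, 4, 12, 5]
rank  pair      lcp
   1  s[16:],s[13:]  1  'a'
   2  s[13:],s[14:]  1  'a'
   3  s[14:],s[9:]  3  'aba'
   4  s[9:],s[3:]  1  'a'
   5  s[3:],s[11:]  1  'a'
   6  s[11:],s[15:]  0  ''
   7  s[15:],s[2:]  2  'ba'
   8  s[2:],s[10:]  2  'ba'
   9  s[10:],s[8:]  0  ''
  10  s[8:],s[1:]  1  'c'
  11  s[1:],s[7:]  1  'c'
  12  s[7:],s[0:]  2  'cc'
  13  s[0:],s[6:]  0  ''
  14  s[6:],s[4:]  1  'd'
  15  s[4:],s[12:]  0  ''
  16  s[12:],s[5:]  1  'e'

n(n+1)/2 = 17·18/2 = 153
Σ LCP = 0 + 1 + 1 + 3 + 1 + 1 + 0 + 2 + 2 + 0 + 1 + 1 + 2 + 0 + 1 + 0 + 1 = 17
distinct = 153 − 17 = 136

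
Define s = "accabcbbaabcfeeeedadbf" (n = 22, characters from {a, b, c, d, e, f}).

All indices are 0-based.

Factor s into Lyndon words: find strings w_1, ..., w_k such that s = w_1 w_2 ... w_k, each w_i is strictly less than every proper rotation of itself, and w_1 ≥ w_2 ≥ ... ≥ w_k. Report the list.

["acc", "abcbb", "aabcfeeeedadbf"]

emit factor 1: 'acc' (i=0, period=3)
emit factor 2: 'abcbb' (i=3, period=5)
emit factor 3: 'aabcfeeeedadbf' (i=8, period=14)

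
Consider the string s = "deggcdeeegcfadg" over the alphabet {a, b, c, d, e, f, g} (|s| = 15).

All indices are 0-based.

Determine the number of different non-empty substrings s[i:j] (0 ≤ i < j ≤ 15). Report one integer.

rank | idx | suffix
   0 |  12 | adg
   1 |   4 | cdeeegcfadg
   2 |  10 | cfadg
   3 |   5 | deeegcfadg
   4 |   0 | deggcdeeegcfadg
   5 |  13 | dg
   6 |   6 | eeegcfadg
   7 |   7 | eegcfadg
   8 |   8 | egcfadg
   9 |   1 | eggcdeeegcfadg
  10 |  11 | fadg
  11 |  14 | g
  12 |   3 | gcdeeegcfadg
  13 |   9 | gcfadg
  14 |   2 | ggcdeeegcfadg

SA = [12, 4, 10, 5, 0, 13, 6, 7, 8, 1, 11, 14, 3, 9, 2]
[i] adj suffixes → lcp
  [1] 12/4 → 0 ('')
  [2] 4/10 → 1 ('c')
  [3] 10/5 → 0 ('')
  [4] 5/0 → 2 ('de')
  [5] 0/13 → 1 ('d')
  [6] 13/6 → 0 ('')
  [7] 6/7 → 2 ('ee')
  [8] 7/8 → 1 ('e')
  [9] 8/1 → 2 ('eg')
  [10] 1/11 → 0 ('')
  [11] 11/14 → 0 ('')
  [12] 14/3 → 1 ('g')
  [13] 3/9 → 2 ('gc')
  [14] 9/2 → 1 ('g')

n(n+1)/2 = 15·16/2 = 120
Σ LCP = 0 + 0 + 1 + 0 + 2 + 1 + 0 + 2 + 1 + 2 + 0 + 0 + 1 + 2 + 1 = 13
distinct = 120 − 13 = 107

107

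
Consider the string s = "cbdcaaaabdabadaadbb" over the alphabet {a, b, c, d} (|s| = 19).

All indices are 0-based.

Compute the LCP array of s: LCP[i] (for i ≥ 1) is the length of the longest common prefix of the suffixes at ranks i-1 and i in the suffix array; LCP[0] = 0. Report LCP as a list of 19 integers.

sorted suffixes:
  #0 SA[0]=4  'aaaabdabadaadbb'
  #1 SA[1]=5  'aaabdabadaadbb'
  #2 SA[2]=6  'aabdabadaadbb'
  #3 SA[3]=14  'aadbb'
  #4 SA[4]=10  'abadaadbb'
  #5 SA[5]=7  'abdabadaadbb'
  #6 SA[6]=12  'adaadbb'
  #7 SA[7]=15  'adbb'
  #8 SA[8]=18  'b'
  #9 SA[9]=11  'badaadbb'
  #10 SA[10]=17  'bb'
  #11 SA[11]=8  'bdabadaadbb'
  #12 SA[12]=1  'bdcaaaabdabadaadbb'
  #13 SA[13]=3  'caaaabdabadaadbb'
  #14 SA[14]=0  'cbdcaaaabdabadaadbb'
  #15 SA[15]=13  'daadbb'
  #16 SA[16]=9  'dabadaadbb'
  #17 SA[17]=16  'dbb'
  #18 SA[18]=2  'dcaaaabdabadaadbb'

SA = [4, 5, 6, 14, 10, 7, 12, 15, 18, 11, 17, 8, 1, 3, 0, 13, 9, 16, 2]
rank  pair      lcp
   1  s[4:],s[5:]  3  'aaa'
   2  s[5:],s[6:]  2  'aa'
   3  s[6:],s[14:]  2  'aa'
   4  s[14:],s[10:]  1  'a'
   5  s[10:],s[7:]  2  'ab'
   6  s[7:],s[12:]  1  'a'
   7  s[12:],s[15:]  2  'ad'
   8  s[15:],s[18:]  0  ''
   9  s[18:],s[11:]  1  'b'
  10  s[11:],s[17:]  1  'b'
  11  s[17:],s[8:]  1  'b'
  12  s[8:],s[1:]  2  'bd'
  13  s[1:],s[3:]  0  ''
  14  s[3:],s[0:]  1  'c'
  15  s[0:],s[13:]  0  ''
  16  s[13:],s[9:]  2  'da'
  17  s[9:],s[16:]  1  'd'
  18  s[16:],s[2:]  1  'd'

[0, 3, 2, 2, 1, 2, 1, 2, 0, 1, 1, 1, 2, 0, 1, 0, 2, 1, 1]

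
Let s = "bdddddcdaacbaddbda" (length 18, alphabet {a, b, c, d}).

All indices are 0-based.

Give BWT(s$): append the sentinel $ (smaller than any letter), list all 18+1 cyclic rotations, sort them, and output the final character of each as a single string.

addabcd$adbcddadddb

rank  rotation             last
    0  $bdddddcdaacbaddbda  a
    1  a$bdddddcdaacbaddbd  d
    2  aacbaddbda$bdddddcd  d
    3  acbaddbda$bdddddcda  a
    4  addbda$bdddddcdaacb  b
    5  baddbda$bdddddcdaac  c
    6  bda$bdddddcdaacbadd  d
    7  bdddddcdaacbaddbda$  $
    8  cbaddbda$bdddddcdaa  a
    9  cdaacbaddbda$bddddd  d
   10  da$bdddddcdaacbaddb  b
   11  daacbaddbda$bdddddc  c
   12  dbda$bdddddcdaacbad  d
   13  dcdaacbaddbda$bdddd  d
   14  ddbda$bdddddcdaacba  a
   15  ddcdaacbaddbda$bddd  d
   16  dddcdaacbaddbda$bdd  d
   17  ddddcdaacbaddbda$bd  d
   18  dddddcdaacbaddbda$b  b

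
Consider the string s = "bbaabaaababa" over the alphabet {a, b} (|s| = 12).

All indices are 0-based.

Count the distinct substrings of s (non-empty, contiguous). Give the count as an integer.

56

sorted suffixes:
  #0 SA[0]=11  'a'
  #1 SA[1]=5  'aaababa'
  #2 SA[2]=2  'aabaaababa'
  #3 SA[3]=6  'aababa'
  #4 SA[4]=9  'aba'
  #5 SA[5]=3  'abaaababa'
  #6 SA[6]=7  'ababa'
  #7 SA[7]=10  'ba'
  #8 SA[8]=4  'baaababa'
  #9 SA[9]=1  'baabaaababa'
  #10 SA[10]=8  'baba'
  #11 SA[11]=0  'bbaabaaababa'

SA = [11, 5, 2, 6, 9, 3, 7, 10, 4, 1, 8, 0]
rank  pair      lcp
   1  s[11:],s[5:]  1  'a'
   2  s[5:],s[2:]  2  'aa'
   3  s[2:],s[6:]  4  'aaba'
   4  s[6:],s[9:]  1  'a'
   5  s[9:],s[3:]  3  'aba'
   6  s[3:],s[7:]  3  'aba'
   7  s[7:],s[10:]  0  ''
   8  s[10:],s[4:]  2  'ba'
   9  s[4:],s[1:]  3  'baa'
  10  s[1:],s[8:]  2  'ba'
  11  s[8:],s[0:]  1  'b'

n(n+1)/2 = 12·13/2 = 78
Σ LCP = 0 + 1 + 2 + 4 + 1 + 3 + 3 + 0 + 2 + 3 + 2 + 1 = 22
distinct = 78 − 22 = 56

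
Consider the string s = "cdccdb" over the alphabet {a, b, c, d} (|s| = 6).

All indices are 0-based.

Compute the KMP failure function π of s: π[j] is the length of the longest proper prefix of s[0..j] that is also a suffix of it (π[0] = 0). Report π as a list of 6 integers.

π[0] = 0
j=1 s[j]='d': π[1]=0 (border '')
j=2 s[j]='c': π[2]=1 (border 'c')
j=3 s[j]='c': k: 1→0; π[3]=1 (border 'c')
j=4 s[j]='d': π[4]=2 (border 'cd')
j=5 s[j]='b': k: 2→0; π[5]=0 (border '')

[0, 0, 1, 1, 2, 0]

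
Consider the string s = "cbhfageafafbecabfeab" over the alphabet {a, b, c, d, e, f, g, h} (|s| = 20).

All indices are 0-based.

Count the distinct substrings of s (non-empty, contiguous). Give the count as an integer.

193

sorted suffixes:
  #0 SA[0]=18  'ab'
  #1 SA[1]=14  'abfeab'
  #2 SA[2]=7  'afafbecabfeab'
  #3 SA[3]=9  'afbecabfeab'
  #4 SA[4]=4  'ageafafbecabfeab'
  #5 SA[5]=19  'b'
  #6 SA[6]=11  'becabfeab'
  #7 SA[7]=15  'bfeab'
  #8 SA[8]=1  'bhfageafafbecabfeab'
  #9 SA[9]=13  'cabfeab'
  #10 SA[10]=0  'cbhfageafafbecabfeab'
  #11 SA[11]=17  'eab'
  #12 SA[12]=6  'eafafbecabfeab'
  #13 SA[13]=12  'ecabfeab'
  #14 SA[14]=8  'fafbecabfeab'
  #15 SA[15]=3  'fageafafbecabfeab'
  #16 SA[16]=10  'fbecabfeab'
  #17 SA[17]=16  'feab'
  #18 SA[18]=5  'geafafbecabfeab'
  #19 SA[19]=2  'hfageafafbecabfeab'

SA = [18, 14, 7, 9, 4, 19, 11, 15, 1, 13, 0, 17, 6, 12, 8, 3, 10, 16, 5, 2]
rank  pair      lcp
   1  s[18:],s[14:]  2  'ab'
   2  s[14:],s[7:]  1  'a'
   3  s[7:],s[9:]  2  'af'
   4  s[9:],s[4:]  1  'a'
   5  s[4:],s[19:]  0  ''
   6  s[19:],s[11:]  1  'b'
   7  s[11:],s[15:]  1  'b'
   8  s[15:],s[1:]  1  'b'
   9  s[1:],s[13:]  0  ''
  10  s[13:],s[0:]  1  'c'
  11  s[0:],s[17:]  0  ''
  12  s[17:],s[6:]  2  'ea'
  13  s[6:],s[12:]  1  'e'
  14  s[12:],s[8:]  0  ''
  15  s[8:],s[3:]  2  'fa'
  16  s[3:],s[10:]  1  'f'
  17  s[10:],s[16:]  1  'f'
  18  s[16:],s[5:]  0  ''
  19  s[5:],s[2:]  0  ''

n(n+1)/2 = 20·21/2 = 210
Σ LCP = 0 + 2 + 1 + 2 + 1 + 0 + 1 + 1 + 1 + 0 + 1 + 0 + 2 + 1 + 0 + 2 + 1 + 1 + 0 + 0 = 17
distinct = 210 − 17 = 193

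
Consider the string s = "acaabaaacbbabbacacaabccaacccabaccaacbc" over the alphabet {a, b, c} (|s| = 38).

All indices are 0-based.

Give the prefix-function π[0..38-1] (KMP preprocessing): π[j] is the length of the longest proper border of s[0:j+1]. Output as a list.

π[0] = 0
j=1 s[j]='c': π[1]=0 (border '')
j=2 s[j]='a': π[2]=1 (border 'a')
j=3 s[j]='a': k: 1→0; π[3]=1 (border 'a')
j=4 s[j]='b': k: 1→0; π[4]=0 (border '')
j=5 s[j]='a': π[5]=1 (border 'a')
j=6 s[j]='a': k: 1→0; π[6]=1 (border 'a')
j=7 s[j]='a': k: 1→0; π[7]=1 (border 'a')
j=8 s[j]='c': π[8]=2 (border 'ac')
j=9 s[j]='b': k: 2→0; π[9]=0 (border '')
j=10 s[j]='b': π[10]=0 (border '')
j=11 s[j]='a': π[11]=1 (border 'a')
j=12 s[j]='b': k: 1→0; π[12]=0 (border '')
j=13 s[j]='b': π[13]=0 (border '')
j=14 s[j]='a': π[14]=1 (border 'a')
j=15 s[j]='c': π[15]=2 (border 'ac')
j=16 s[j]='a': π[16]=3 (border 'aca')
j=17 s[j]='c': k: 3→1; π[17]=2 (border 'ac')
j=18 s[j]='a': π[18]=3 (border 'aca')
j=19 s[j]='a': π[19]=4 (border 'acaa')
j=20 s[j]='b': π[20]=5 (border 'acaab')
j=21 s[j]='c': k: 5→0; π[21]=0 (border '')
j=22 s[j]='c': π[22]=0 (border '')
j=23 s[j]='a': π[23]=1 (border 'a')
j=24 s[j]='a': k: 1→0; π[24]=1 (border 'a')
j=25 s[j]='c': π[25]=2 (border 'ac')
j=26 s[j]='c': k: 2→0; π[26]=0 (border '')
j=27 s[j]='c': π[27]=0 (border '')
j=28 s[j]='a': π[28]=1 (border 'a')
j=29 s[j]='b': k: 1→0; π[29]=0 (border '')
j=30 s[j]='a': π[30]=1 (border 'a')
j=31 s[j]='c': π[31]=2 (border 'ac')
j=32 s[j]='c': k: 2→0; π[32]=0 (border '')
j=33 s[j]='a': π[33]=1 (border 'a')
j=34 s[j]='a': k: 1→0; π[34]=1 (border 'a')
j=35 s[j]='c': π[35]=2 (border 'ac')
j=36 s[j]='b': k: 2→0; π[36]=0 (border '')
j=37 s[j]='c': π[37]=0 (border '')

[0, 0, 1, 1, 0, 1, 1, 1, 2, 0, 0, 1, 0, 0, 1, 2, 3, 2, 3, 4, 5, 0, 0, 1, 1, 2, 0, 0, 1, 0, 1, 2, 0, 1, 1, 2, 0, 0]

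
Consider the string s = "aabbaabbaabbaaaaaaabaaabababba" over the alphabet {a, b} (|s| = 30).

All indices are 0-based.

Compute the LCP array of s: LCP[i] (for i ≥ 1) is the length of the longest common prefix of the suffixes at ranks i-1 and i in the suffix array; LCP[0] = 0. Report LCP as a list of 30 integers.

[0, 1, 6, 5, 4, 3, 5, 2, 4, 3, 6, 10, 1, 3, 4, 2, 4, 5, 9, 0, 2, 4, 3, 7, 2, 3, 1, 3, 4, 8]

rank | idx | suffix
   0 |  29 | a
   1 |  12 | aaaaaaabaaabababba
   2 |  13 | aaaaaabaaabababba
   3 |  14 | aaaaabaaabababba
   4 |  15 | aaaabaaabababba
   5 |  16 | aaabaaabababba
   6 |  20 | aaabababba
   7 |  17 | aabaaabababba
   8 |  21 | aabababba
   9 |   8 | aabbaaaaaaabaaabababba
  10 |   4 | aabbaabbaaaaaaabaaabababba
  11 |   0 | aabbaabbaabbaaaaaaabaaabababba
  12 |  18 | abaaabababba
  13 |  22 | abababba
  14 |  24 | ababba
  15 |  26 | abba
  16 |   9 | abbaaaaaaabaaabababba
  17 |   5 | abbaabbaaaaaaabaaabababba
  18 |   1 | abbaabbaabbaaaaaaabaaabababba
  19 |  28 | ba
  20 |  11 | baaaaaaabaaabababba
  21 |  19 | baaabababba
  22 |   7 | baabbaaaaaaabaaabababba
  23 |   3 | baabbaabbaaaaaaabaaabababba
  24 |  23 | bababba
  25 |  25 | babba
  26 |  27 | bba
  27 |  10 | bbaaaaaaabaaabababba
  28 |   6 | bbaabbaaaaaaabaaabababba
  29 |   2 | bbaabbaabbaaaaaaabaaabababba

SA = [29, 12, 13, 14, 15, 16, 20, 17, 21, 8, 4, 0, 18, 22, 24, 26, 9, 5, 1, 28, 11, 19, 7, 3, 23, 25, 27, 10, 6, 2]
rank  pair      lcp
   1  s[29:],s[12:]  1  'a'
   2  s[12:],s[13:]  6  'aaaaaa'
   3  s[13:],s[14:]  5  'aaaaa'
   4  s[14:],s[15:]  4  'aaaa'
   5  s[15:],s[16:]  3  'aaa'
   6  s[16:],s[20:]  5  'aaaba'
   7  s[20:],s[17:]  2  'aa'
   8  s[17:],s[21:]  4  'aaba'
   9  s[21:],s[8:]  3  'aab'
  10  s[8:],s[4:]  6  'aabbaa'
  11  s[4:],s[0:]  10  'aabbaabbaa'
  12  s[0:],s[18:]  1  'a'
  13  s[18:],s[22:]  3  'aba'
  14  s[22:],s[24:]  4  'abab'
  15  s[24:],s[26:]  2  'ab'
  16  s[26:],s[9:]  4  'abba'
  17  s[9:],s[5:]  5  'abbaa'
  18  s[5:],s[1:]  9  'abbaabbaa'
  19  s[1:],s[28:]  0  ''
  20  s[28:],s[11:]  2  'ba'
  21  s[11:],s[19:]  4  'baaa'
  22  s[19:],s[7:]  3  'baa'
  23  s[7:],s[3:]  7  'baabbaa'
  24  s[3:],s[23:]  2  'ba'
  25  s[23:],s[25:]  3  'bab'
  26  s[25:],s[27:]  1  'b'
  27  s[27:],s[10:]  3  'bba'
  28  s[10:],s[6:]  4  'bbaa'
  29  s[6:],s[2:]  8  'bbaabbaa'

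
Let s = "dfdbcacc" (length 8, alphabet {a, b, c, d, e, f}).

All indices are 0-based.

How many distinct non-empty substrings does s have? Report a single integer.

33

sorted suffixes:
  #0 SA[0]=5  'acc'
  #1 SA[1]=3  'bcacc'
  #2 SA[2]=7  'c'
  #3 SA[3]=4  'cacc'
  #4 SA[4]=6  'cc'
  #5 SA[5]=2  'dbcacc'
  #6 SA[6]=0  'dfdbcacc'
  #7 SA[7]=1  'fdbcacc'

SA = [5, 3, 7, 4, 6, 2, 0, 1]
[i] adj suffixes → lcp
  [1] 5/3 → 0 ('')
  [2] 3/7 → 0 ('')
  [3] 7/4 → 1 ('c')
  [4] 4/6 → 1 ('c')
  [5] 6/2 → 0 ('')
  [6] 2/0 → 1 ('d')
  [7] 0/1 → 0 ('')

n(n+1)/2 = 8·9/2 = 36
Σ LCP = 0 + 0 + 0 + 1 + 1 + 0 + 1 + 0 = 3
distinct = 36 − 3 = 33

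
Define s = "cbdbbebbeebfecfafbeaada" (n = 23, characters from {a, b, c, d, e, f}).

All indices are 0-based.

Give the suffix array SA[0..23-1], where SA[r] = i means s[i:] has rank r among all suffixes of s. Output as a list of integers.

rank→(start, suffix):
  0 → (22, 'a')
  1 → (19, 'aada')
  2 → (20, 'ada')
  3 → (15, 'afbeaada')
  4 → (3, 'bbebbeebfecfafbeaada')
  5 → (6, 'bbeebfecfafbeaada')
  6 → (1, 'bdbbebbeebfecfafbeaada')
  7 → (17, 'beaada')
  8 → (4, 'bebbeebfecfafbeaada')
  9 → (7, 'beebfecfafbeaada')
  10 → (10, 'bfecfafbeaada')
  11 → (0, 'cbdbbebbeebfecfafbeaada')
  12 → (13, 'cfafbeaada')
  13 → (21, 'da')
  14 → (2, 'dbbebbeebfecfafbeaada')
  15 → (18, 'eaada')
  16 → (5, 'ebbeebfecfafbeaada')
  17 → (9, 'ebfecfafbeaada')
  18 → (12, 'ecfafbeaada')
  19 → (8, 'eebfecfafbeaada')
  20 → (14, 'fafbeaada')
  21 → (16, 'fbeaada')
  22 → (11, 'fecfafbeaada')

[22, 19, 20, 15, 3, 6, 1, 17, 4, 7, 10, 0, 13, 21, 2, 18, 5, 9, 12, 8, 14, 16, 11]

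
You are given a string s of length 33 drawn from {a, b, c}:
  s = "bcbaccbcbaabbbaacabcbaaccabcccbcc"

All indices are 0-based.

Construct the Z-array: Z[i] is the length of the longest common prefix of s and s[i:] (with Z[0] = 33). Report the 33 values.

Z[0]=33
i=1: fresh scan; Z[1]=0
i=2: fresh scan; Z[2]=1 scan→box=[2,3)
i=3: fresh scan; Z[3]=0
i=4: fresh scan; Z[4]=0
i=5: fresh scan; Z[5]=0
i=6: fresh scan; Z[6]=4 scan→box=[6,10)
i=7: min(r-i=3, Z[1]=0)=0; Z[7]=0
i=8: min(r-i=2, Z[2]=1)=1; Z[8]=1
i=9: min(r-i=1, Z[3]=0)=0; Z[9]=0
i=10: fresh scan; Z[10]=0
i=11: fresh scan; Z[11]=1 scan→box=[11,12)
i=12: fresh scan; Z[12]=1 scan→box=[12,13)
i=13: fresh scan; Z[13]=1 scan→box=[13,14)
i=14: fresh scan; Z[14]=0
i=15: fresh scan; Z[15]=0
i=16: fresh scan; Z[16]=0
i=17: fresh scan; Z[17]=0
i=18: fresh scan; Z[18]=4 scan→box=[18,22)
i=19: min(r-i=3, Z[1]=0)=0; Z[19]=0
i=20: min(r-i=2, Z[2]=1)=1; Z[20]=1
i=21: min(r-i=1, Z[3]=0)=0; Z[21]=0
i=22: fresh scan; Z[22]=0
i=23: fresh scan; Z[23]=0
i=24: fresh scan; Z[24]=0
i=25: fresh scan; Z[25]=0
i=26: fresh scan; Z[26]=2 scan→box=[26,28)
i=27: min(r-i=1, Z[1]=0)=0; Z[27]=0
i=28: fresh scan; Z[28]=0
i=29: fresh scan; Z[29]=0
i=30: fresh scan; Z[30]=2 scan→box=[30,32)
i=31: min(r-i=1, Z[1]=0)=0; Z[31]=0
i=32: fresh scan; Z[32]=0

[33, 0, 1, 0, 0, 0, 4, 0, 1, 0, 0, 1, 1, 1, 0, 0, 0, 0, 4, 0, 1, 0, 0, 0, 0, 0, 2, 0, 0, 0, 2, 0, 0]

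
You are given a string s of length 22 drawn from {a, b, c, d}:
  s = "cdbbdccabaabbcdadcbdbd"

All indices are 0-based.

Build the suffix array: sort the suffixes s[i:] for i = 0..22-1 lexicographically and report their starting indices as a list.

rank→(start, suffix):
  0 → (9, 'aabbcdadcbdbd')
  1 → (7, 'abaabbcdadcbdbd')
  2 → (10, 'abbcdadcbdbd')
  3 → (15, 'adcbdbd')
  4 → (8, 'baabbcdadcbdbd')
  5 → (11, 'bbcdadcbdbd')
  6 → (2, 'bbdccabaabbcdadcbdbd')
  7 → (12, 'bcdadcbdbd')
  8 → (20, 'bd')
  9 → (18, 'bdbd')
  10 → (3, 'bdccabaabbcdadcbdbd')
  11 → (6, 'cabaabbcdadcbdbd')
  12 → (17, 'cbdbd')
  13 → (5, 'ccabaabbcdadcbdbd')
  14 → (13, 'cdadcbdbd')
  15 → (0, 'cdbbdccabaabbcdadcbdbd')
  16 → (21, 'd')
  17 → (14, 'dadcbdbd')
  18 → (1, 'dbbdccabaabbcdadcbdbd')
  19 → (19, 'dbd')
  20 → (16, 'dcbdbd')
  21 → (4, 'dccabaabbcdadcbdbd')

[9, 7, 10, 15, 8, 11, 2, 12, 20, 18, 3, 6, 17, 5, 13, 0, 21, 14, 1, 19, 16, 4]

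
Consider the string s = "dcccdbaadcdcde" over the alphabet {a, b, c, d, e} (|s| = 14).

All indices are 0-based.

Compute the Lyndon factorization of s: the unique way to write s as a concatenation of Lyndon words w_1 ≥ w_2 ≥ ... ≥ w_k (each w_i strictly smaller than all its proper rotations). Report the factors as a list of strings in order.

emit factor 1: 'd' (i=0, period=1)
emit factor 2: 'cccd' (i=1, period=4)
emit factor 3: 'b' (i=5, period=1)
emit factor 4: 'aadcdcde' (i=6, period=8)

["d", "cccd", "b", "aadcdcde"]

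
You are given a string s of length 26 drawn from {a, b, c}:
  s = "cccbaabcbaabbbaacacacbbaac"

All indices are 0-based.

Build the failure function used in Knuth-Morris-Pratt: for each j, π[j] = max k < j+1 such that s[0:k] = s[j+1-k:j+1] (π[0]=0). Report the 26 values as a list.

[0, 1, 2, 0, 0, 0, 0, 1, 0, 0, 0, 0, 0, 0, 0, 0, 1, 0, 1, 0, 1, 0, 0, 0, 0, 1]

π[0] = 0
j=1 s[j]='c': π[1]=1 (border 'c')
j=2 s[j]='c': π[2]=2 (border 'cc')
j=3 s[j]='b': k: 2→1→0; π[3]=0 (border '')
j=4 s[j]='a': π[4]=0 (border '')
j=5 s[j]='a': π[5]=0 (border '')
j=6 s[j]='b': π[6]=0 (border '')
j=7 s[j]='c': π[7]=1 (border 'c')
j=8 s[j]='b': k: 1→0; π[8]=0 (border '')
j=9 s[j]='a': π[9]=0 (border '')
j=10 s[j]='a': π[10]=0 (border '')
j=11 s[j]='b': π[11]=0 (border '')
j=12 s[j]='b': π[12]=0 (border '')
j=13 s[j]='b': π[13]=0 (border '')
j=14 s[j]='a': π[14]=0 (border '')
j=15 s[j]='a': π[15]=0 (border '')
j=16 s[j]='c': π[16]=1 (border 'c')
j=17 s[j]='a': k: 1→0; π[17]=0 (border '')
j=18 s[j]='c': π[18]=1 (border 'c')
j=19 s[j]='a': k: 1→0; π[19]=0 (border '')
j=20 s[j]='c': π[20]=1 (border 'c')
j=21 s[j]='b': k: 1→0; π[21]=0 (border '')
j=22 s[j]='b': π[22]=0 (border '')
j=23 s[j]='a': π[23]=0 (border '')
j=24 s[j]='a': π[24]=0 (border '')
j=25 s[j]='c': π[25]=1 (border 'c')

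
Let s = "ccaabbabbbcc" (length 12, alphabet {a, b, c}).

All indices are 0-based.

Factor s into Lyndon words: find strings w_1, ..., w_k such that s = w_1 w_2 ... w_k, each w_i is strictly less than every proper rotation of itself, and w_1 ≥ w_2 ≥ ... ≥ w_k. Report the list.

["c", "c", "aabbabbbcc"]

emit factor 1: 'c' (i=0, period=1)
emit factor 2: 'c' (i=1, period=1)
emit factor 3: 'aabbabbbcc' (i=2, period=10)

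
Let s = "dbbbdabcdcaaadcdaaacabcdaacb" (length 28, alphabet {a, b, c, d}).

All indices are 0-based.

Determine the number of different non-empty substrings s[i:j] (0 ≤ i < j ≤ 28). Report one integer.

rank→(start, suffix):
  0 → (16, 'aaacabcdaacb')
  1 → (10, 'aaadcdaaacabcdaacb')
  2 → (17, 'aacabcdaacb')
  3 → (24, 'aacb')
  4 → (11, 'aadcdaaacabcdaacb')
  5 → (20, 'abcdaacb')
  6 → (5, 'abcdcaaadcdaaacabcdaacb')
  7 → (18, 'acabcdaacb')
  8 → (25, 'acb')
  9 → (12, 'adcdaaacabcdaacb')
  10 → (27, 'b')
  11 → (1, 'bbbdabcdcaaadcdaaacabcdaacb')
  12 → (2, 'bbdabcdcaaadcdaaacabcdaacb')
  13 → (21, 'bcdaacb')
  14 → (6, 'bcdcaaadcdaaacabcdaacb')
  15 → (3, 'bdabcdcaaadcdaaacabcdaacb')
  16 → (9, 'caaadcdaaacabcdaacb')
  17 → (19, 'cabcdaacb')
  18 → (26, 'cb')
  19 → (14, 'cdaaacabcdaacb')
  20 → (22, 'cdaacb')
  21 → (7, 'cdcaaadcdaaacabcdaacb')
  22 → (15, 'daaacabcdaacb')
  23 → (23, 'daacb')
  24 → (4, 'dabcdcaaadcdaaacabcdaacb')
  25 → (0, 'dbbbdabcdcaaadcdaaacabcdaacb')
  26 → (8, 'dcaaadcdaaacabcdaacb')
  27 → (13, 'dcdaaacabcdaacb')

SA = [16, 10, 17, 24, 11, 20, 5, 18, 25, 12, 27, 1, 2, 21, 6, 3, 9, 19, 26, 14, 22, 7, 15, 23, 4, 0, 8, 13]
rank  pair      lcp
   1  s[16:],s[10:]  3  'aaa'
   2  s[10:],s[17:]  2  'aa'
   3  s[17:],s[24:]  3  'aac'
   4  s[24:],s[11:]  2  'aa'
   5  s[11:],s[20:]  1  'a'
   6  s[20:],s[5:]  4  'abcd'
   7  s[5:],s[18:]  1  'a'
   8  s[18:],s[25:]  2  'ac'
   9  s[25:],s[12:]  1  'a'
  10  s[12:],s[27:]  0  ''
  11  s[27:],s[1:]  1  'b'
  12  s[1:],s[2:]  2  'bb'
  13  s[2:],s[21:]  1  'b'
  14  s[21:],s[6:]  3  'bcd'
  15  s[6:],s[3:]  1  'b'
  16  s[3:],s[9:]  0  ''
  17  s[9:],s[19:]  2  'ca'
  18  s[19:],s[26:]  1  'c'
  19  s[26:],s[14:]  1  'c'
  20  s[14:],s[22:]  4  'cdaa'
  21  s[22:],s[7:]  2  'cd'
  22  s[7:],s[15:]  0  ''
  23  s[15:],s[23:]  3  'daa'
  24  s[23:],s[4:]  2  'da'
  25  s[4:],s[0:]  1  'd'
  26  s[0:],s[8:]  1  'd'
  27  s[8:],s[13:]  2  'dc'

n(n+1)/2 = 28·29/2 = 406
Σ LCP = 0 + 3 + 2 + 3 + 2 + 1 + 4 + 1 + 2 + 1 + 0 + 1 + 2 + 1 + 3 + 1 + 0 + 2 + 1 + 1 + 4 + 2 + 0 + 3 + 2 + 1 + 1 + 2 = 46
distinct = 406 − 46 = 360

360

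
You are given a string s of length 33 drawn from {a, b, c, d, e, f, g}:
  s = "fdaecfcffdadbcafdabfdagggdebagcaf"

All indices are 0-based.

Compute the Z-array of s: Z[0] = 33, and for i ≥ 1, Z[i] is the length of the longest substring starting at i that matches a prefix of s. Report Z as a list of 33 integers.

Z[0]=33
i=1: fresh scan; Z[1]=0
i=2: fresh scan; Z[2]=0
i=3: fresh scan; Z[3]=0
i=4: fresh scan; Z[4]=0
i=5: fresh scan; Z[5]=1 grow→box=[5,6)
i=6: fresh scan; Z[6]=0
i=7: fresh scan; Z[7]=1 grow→box=[7,8)
i=8: fresh scan; Z[8]=3 grow→box=[8,11)
i=9: min(r-i=2, Z[1]=0)=0; Z[9]=0
i=10: min(r-i=1, Z[2]=0)=0; Z[10]=0
i=11: fresh scan; Z[11]=0
i=12: fresh scan; Z[12]=0
i=13: fresh scan; Z[13]=0
i=14: fresh scan; Z[14]=0
i=15: fresh scan; Z[15]=3 grow→box=[15,18)
i=16: min(r-i=2, Z[1]=0)=0; Z[16]=0
i=17: min(r-i=1, Z[2]=0)=0; Z[17]=0
i=18: fresh scan; Z[18]=0
i=19: fresh scan; Z[19]=3 grow→box=[19,22)
i=20: min(r-i=2, Z[1]=0)=0; Z[20]=0
i=21: min(r-i=1, Z[2]=0)=0; Z[21]=0
i=22: fresh scan; Z[22]=0
i=23: fresh scan; Z[23]=0
i=24: fresh scan; Z[24]=0
i=25: fresh scan; Z[25]=0
i=26: fresh scan; Z[26]=0
i=27: fresh scan; Z[27]=0
i=28: fresh scan; Z[28]=0
i=29: fresh scan; Z[29]=0
i=30: fresh scan; Z[30]=0
i=31: fresh scan; Z[31]=0
i=32: fresh scan; Z[32]=1 grow→box=[32,33)

[33, 0, 0, 0, 0, 1, 0, 1, 3, 0, 0, 0, 0, 0, 0, 3, 0, 0, 0, 3, 0, 0, 0, 0, 0, 0, 0, 0, 0, 0, 0, 0, 1]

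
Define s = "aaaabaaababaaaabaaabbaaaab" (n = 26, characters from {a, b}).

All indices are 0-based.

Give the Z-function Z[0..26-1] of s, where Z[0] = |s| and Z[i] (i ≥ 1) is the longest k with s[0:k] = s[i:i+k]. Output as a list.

[26, 3, 2, 1, 0, 3, 2, 1, 0, 1, 0, 9, 3, 2, 1, 0, 3, 2, 1, 0, 0, 5, 3, 2, 1, 0]

Z[0]=26
i=1: outside box; Z[1]=3 grow→box=[1,4)
i=2: min(r-i=2, Z[1]=3)=2; Z[2]=2
i=3: min(r-i=1, Z[2]=2)=1; Z[3]=1
i=4: outside box; Z[4]=0
i=5: outside box; Z[5]=3 grow→box=[5,8)
i=6: min(r-i=2, Z[1]=3)=2; Z[6]=2
i=7: min(r-i=1, Z[2]=2)=1; Z[7]=1
i=8: outside box; Z[8]=0
i=9: outside box; Z[9]=1 grow→box=[9,10)
i=10: outside box; Z[10]=0
i=11: outside box; Z[11]=9 grow→box=[11,20)
i=12: min(r-i=8, Z[1]=3)=3; Z[12]=3
i=13: min(r-i=7, Z[2]=2)=2; Z[13]=2
i=14: min(r-i=6, Z[3]=1)=1; Z[14]=1
i=15: min(r-i=5, Z[4]=0)=0; Z[15]=0
i=16: min(r-i=4, Z[5]=3)=3; Z[16]=3
i=17: min(r-i=3, Z[6]=2)=2; Z[17]=2
i=18: min(r-i=2, Z[7]=1)=1; Z[18]=1
i=19: min(r-i=1, Z[8]=0)=0; Z[19]=0
i=20: outside box; Z[20]=0
i=21: outside box; Z[21]=5 grow→box=[21,26)
i=22: min(r-i=4, Z[1]=3)=3; Z[22]=3
i=23: min(r-i=3, Z[2]=2)=2; Z[23]=2
i=24: min(r-i=2, Z[3]=1)=1; Z[24]=1
i=25: min(r-i=1, Z[4]=0)=0; Z[25]=0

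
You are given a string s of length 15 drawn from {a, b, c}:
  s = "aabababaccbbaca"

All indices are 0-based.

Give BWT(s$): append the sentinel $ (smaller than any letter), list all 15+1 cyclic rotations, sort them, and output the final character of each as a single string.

rank  rotation          last
    0  $aabababaccbbaca  a
    1  a$aabababaccbbac  c
    2  aabababaccbbaca$  $
    3  abababaccbbaca$a  a
    4  ababaccbbaca$aab  b
    5  abaccbbaca$aabab  b
    6  aca$aabababaccbb  b
    7  accbbaca$aababab  b
    8  bababaccbbaca$aa  a
    9  babaccbbaca$aaba  a
   10  baca$aabababaccb  b
   11  baccbbaca$aababa  a
   12  bbaca$aabababacc  c
   13  ca$aabababaccbba  a
   14  cbbaca$aabababac  c
   15  ccbbaca$aabababa  a

ac$abbbbaabacaca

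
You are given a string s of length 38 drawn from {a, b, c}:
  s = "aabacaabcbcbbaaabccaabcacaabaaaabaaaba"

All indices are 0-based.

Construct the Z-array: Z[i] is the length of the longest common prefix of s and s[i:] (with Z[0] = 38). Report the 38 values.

[38, 1, 0, 1, 0, 3, 1, 0, 0, 0, 0, 0, 0, 2, 3, 1, 0, 0, 0, 3, 1, 0, 0, 1, 0, 4, 1, 0, 2, 2, 4, 1, 0, 2, 4, 1, 0, 1]

Z[0]=38
i=1: i≥r, start 0; Z[1]=1 scan→box=[1,2)
i=2: i≥r, start 0; Z[2]=0
i=3: i≥r, start 0; Z[3]=1 scan→box=[3,4)
i=4: i≥r, start 0; Z[4]=0
i=5: i≥r, start 0; Z[5]=3 scan→box=[5,8)
i=6: min(r-i=2, Z[1]=1)=1; Z[6]=1
i=7: min(r-i=1, Z[2]=0)=0; Z[7]=0
i=8: i≥r, start 0; Z[8]=0
i=9: i≥r, start 0; Z[9]=0
i=10: i≥r, start 0; Z[10]=0
i=11: i≥r, start 0; Z[11]=0
i=12: i≥r, start 0; Z[12]=0
i=13: i≥r, start 0; Z[13]=2 scan→box=[13,15)
i=14: min(r-i=1, Z[1]=1)=1; Z[14]=3 scan→box=[14,17)
i=15: min(r-i=2, Z[1]=1)=1; Z[15]=1
i=16: min(r-i=1, Z[2]=0)=0; Z[16]=0
i=17: i≥r, start 0; Z[17]=0
i=18: i≥r, start 0; Z[18]=0
i=19: i≥r, start 0; Z[19]=3 scan→box=[19,22)
i=20: min(r-i=2, Z[1]=1)=1; Z[20]=1
i=21: min(r-i=1, Z[2]=0)=0; Z[21]=0
i=22: i≥r, start 0; Z[22]=0
i=23: i≥r, start 0; Z[23]=1 scan→box=[23,24)
i=24: i≥r, start 0; Z[24]=0
i=25: i≥r, start 0; Z[25]=4 scan→box=[25,29)
i=26: min(r-i=3, Z[1]=1)=1; Z[26]=1
i=27: min(r-i=2, Z[2]=0)=0; Z[27]=0
i=28: min(r-i=1, Z[3]=1)=1; Z[28]=2 scan→box=[28,30)
i=29: min(r-i=1, Z[1]=1)=1; Z[29]=2 scan→box=[29,31)
i=30: min(r-i=1, Z[1]=1)=1; Z[30]=4 scan→box=[30,34)
i=31: min(r-i=3, Z[1]=1)=1; Z[31]=1
i=32: min(r-i=2, Z[2]=0)=0; Z[32]=0
i=33: min(r-i=1, Z[3]=1)=1; Z[33]=2 scan→box=[33,35)
i=34: min(r-i=1, Z[1]=1)=1; Z[34]=4 scan→box=[34,38)
i=35: min(r-i=3, Z[1]=1)=1; Z[35]=1
i=36: min(r-i=2, Z[2]=0)=0; Z[36]=0
i=37: min(r-i=1, Z[3]=1)=1; Z[37]=1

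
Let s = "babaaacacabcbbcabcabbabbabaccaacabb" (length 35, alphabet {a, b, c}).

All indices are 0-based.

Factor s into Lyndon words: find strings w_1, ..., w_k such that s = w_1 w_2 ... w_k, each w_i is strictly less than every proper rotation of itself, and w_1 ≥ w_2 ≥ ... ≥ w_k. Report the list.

["b", "ab", "aaacacabcbbcabcabbabbabaccaacabb"]

emit factor 1: 'b' (i=0, period=1)
emit factor 2: 'ab' (i=1, period=2)
emit factor 3: 'aaacacabcbbcabcabbabbabaccaacabb' (i=3, period=32)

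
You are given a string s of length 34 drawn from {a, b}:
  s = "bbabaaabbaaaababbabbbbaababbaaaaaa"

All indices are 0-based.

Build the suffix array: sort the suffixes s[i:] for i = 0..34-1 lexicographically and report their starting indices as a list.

[33, 32, 31, 30, 29, 28, 9, 10, 4, 22, 11, 5, 2, 23, 12, 25, 6, 14, 17, 27, 8, 3, 21, 1, 24, 13, 16, 26, 7, 20, 0, 15, 19, 18]

sorted suffixes:
  #0 SA[0]=33  'a'
  #1 SA[1]=32  'aa'
  #2 SA[2]=31  'aaa'
  #3 SA[3]=30  'aaaa'
  #4 SA[4]=29  'aaaaa'
  #5 SA[5]=28  'aaaaaa'
  #6 SA[6]=9  'aaaababbabbbbaababbaaaaaa'
  #7 SA[7]=10  'aaababbabbbbaababbaaaaaa'
  #8 SA[8]=4  'aaabbaaaababbabbbbaababbaaaaaa'
  #9 SA[9]=22  'aababbaaaaaa'
  #10 SA[10]=11  'aababbabbbbaababbaaaaaa'
  #11 SA[11]=5  'aabbaaaababbabbbbaababbaaaaaa'
  #12 SA[12]=2  'abaaabbaaaababbabbbbaababbaaaaaa'
  #13 SA[13]=23  'ababbaaaaaa'
  #14 SA[14]=12  'ababbabbbbaababbaaaaaa'
  #15 SA[15]=25  'abbaaaaaa'
  #16 SA[16]=6  'abbaaaababbabbbbaababbaaaaaa'
  #17 SA[17]=14  'abbabbbbaababbaaaaaa'
  #18 SA[18]=17  'abbbbaababbaaaaaa'
  #19 SA[19]=27  'baaaaaa'
  #20 SA[20]=8  'baaaababbabbbbaababbaaaaaa'
  #21 SA[21]=3  'baaabbaaaababbabbbbaababbaaaaaa'
  #22 SA[22]=21  'baababbaaaaaa'
  #23 SA[23]=1  'babaaabbaaaababbabbbbaababbaaaaaa'
  #24 SA[24]=24  'babbaaaaaa'
  #25 SA[25]=13  'babbabbbbaababbaaaaaa'
  #26 SA[26]=16  'babbbbaababbaaaaaa'
  #27 SA[27]=26  'bbaaaaaa'
  #28 SA[28]=7  'bbaaaababbabbbbaababbaaaaaa'
  #29 SA[29]=20  'bbaababbaaaaaa'
  #30 SA[30]=0  'bbabaaabbaaaababbabbbbaababbaaaaaa'
  #31 SA[31]=15  'bbabbbbaababbaaaaaa'
  #32 SA[32]=19  'bbbaababbaaaaaa'
  #33 SA[33]=18  'bbbbaababbaaaaaa'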